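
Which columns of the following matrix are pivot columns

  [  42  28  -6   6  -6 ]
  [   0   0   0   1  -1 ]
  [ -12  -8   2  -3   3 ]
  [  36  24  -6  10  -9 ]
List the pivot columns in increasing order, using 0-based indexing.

0, 2, 3, 4

r1 ← 1/42·r1
  [   1  2/3  -1/7  1/7  -1/7 ]
  [   0    0     0    1    -1 ]
  [ -12   -8     2   -3     3 ]
  [  36   24    -6   10    -9 ]
r3 ← r3 + 12·r1
  [  1  2/3  -1/7   1/7  -1/7 ]
  [  0    0     0     1    -1 ]
  [  0    0   2/7  -9/7   9/7 ]
  [ 36   24    -6    10    -9 ]
r4 ← r4 − 36·r1
  [ 1  2/3  -1/7   1/7   -1/7 ]
  [ 0    0     0     1     -1 ]
  [ 0    0   2/7  -9/7    9/7 ]
  [ 0    0  -6/7  34/7  -27/7 ]
r2 ↔ r3
  [ 1  2/3  -1/7   1/7   -1/7 ]
  [ 0    0   2/7  -9/7    9/7 ]
  [ 0    0     0     1     -1 ]
  [ 0    0  -6/7  34/7  -27/7 ]
r2 ← 7/2·r2
  [ 1  2/3  -1/7   1/7   -1/7 ]
  [ 0    0     1  -9/2    9/2 ]
  [ 0    0     0     1     -1 ]
  [ 0    0  -6/7  34/7  -27/7 ]
r4 ← r4 + 6/7·r2
  [ 1  2/3  -1/7   1/7  -1/7 ]
  [ 0    0     1  -9/2   9/2 ]
  [ 0    0     0     1    -1 ]
  [ 0    0     0     1     0 ]
r4 ← r4 − r3
  [ 1  2/3  -1/7   1/7  -1/7 ]
  [ 0    0     1  -9/2   9/2 ]
  [ 0    0     0     1    -1 ]
  [ 0    0     0     0     1 ]
r3 ← r3 + r4
  [ 1  2/3  -1/7   1/7  -1/7 ]
  [ 0    0     1  -9/2   9/2 ]
  [ 0    0     0     1     0 ]
  [ 0    0     0     0     1 ]
r2 ← r2 − 9/2·r4
  [ 1  2/3  -1/7   1/7  -1/7 ]
  [ 0    0     1  -9/2     0 ]
  [ 0    0     0     1     0 ]
  [ 0    0     0     0     1 ]
r1 ← r1 + 1/7·r4
  [ 1  2/3  -1/7   1/7  0 ]
  [ 0    0     1  -9/2  0 ]
  [ 0    0     0     1  0 ]
  [ 0    0     0     0  1 ]
r2 ← r2 + 9/2·r3
  [ 1  2/3  -1/7  1/7  0 ]
  [ 0    0     1    0  0 ]
  [ 0    0     0    1  0 ]
  [ 0    0     0    0  1 ]
r1 ← r1 − 1/7·r3
  [ 1  2/3  -1/7  0  0 ]
  [ 0    0     1  0  0 ]
  [ 0    0     0  1  0 ]
  [ 0    0     0  0  1 ]
r1 ← r1 + 1/7·r2
  [ 1  2/3  0  0  0 ]
  [ 0    0  1  0  0 ]
  [ 0    0  0  1  0 ]
  [ 0    0  0  0  1 ]
Pivot columns are the columns containing a leading 1.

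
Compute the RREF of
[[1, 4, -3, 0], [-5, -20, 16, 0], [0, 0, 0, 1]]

ρ2 -> ρ2 + 5·ρ1
  [ 1  4  -3  0 ]
  [ 0  0   1  0 ]
  [ 0  0   0  1 ]
ρ1 -> ρ1 + 3·ρ2
  [ 1  4  0  0 ]
  [ 0  0  1  0 ]
  [ 0  0  0  1 ]

[[1, 4, 0, 0], [0, 0, 1, 0], [0, 0, 0, 1]]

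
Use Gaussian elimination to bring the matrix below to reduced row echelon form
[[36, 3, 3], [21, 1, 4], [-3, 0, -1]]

Multiply R1 by 1/36.
  [  1  1/12  1/12 ]
  [ 21     1     4 ]
  [ -3     0    -1 ]
Subtract 21 times R1 from R2.
  [  1  1/12  1/12 ]
  [  0  -3/4   9/4 ]
  [ -3     0    -1 ]
Add 3 times R1 to R3.
  [ 1  1/12  1/12 ]
  [ 0  -3/4   9/4 ]
  [ 0   1/4  -3/4 ]
Multiply R2 by -4/3.
  [ 1  1/12  1/12 ]
  [ 0     1    -3 ]
  [ 0   1/4  -3/4 ]
Subtract 1/4 times R2 from R3.
  [ 1  1/12  1/12 ]
  [ 0     1    -3 ]
  [ 0     0     0 ]
Subtract 1/12 times R2 from R1.
  [ 1  0  1/3 ]
  [ 0  1   -3 ]
  [ 0  0    0 ]

[[1, 0, 1/3], [0, 1, -3], [0, 0, 0]]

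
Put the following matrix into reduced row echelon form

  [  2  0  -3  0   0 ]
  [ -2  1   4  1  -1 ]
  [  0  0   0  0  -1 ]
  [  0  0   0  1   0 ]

[[1, 0, -3/2, 0, 0], [0, 1, 1, 0, 0], [0, 0, 0, 1, 0], [0, 0, 0, 0, 1]]

Multiply R1 by 1/2.
Add 2 times R1 to R2.
Swap R3 and R4.
Multiply R4 by -1.
Add R4 to R2.
Subtract R3 from R2.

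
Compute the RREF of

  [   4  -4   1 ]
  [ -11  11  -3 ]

[[1, -1, 0], [0, 0, 1]]

r1 -> 1/4·r1
  [   1  -1  1/4 ]
  [ -11  11   -3 ]
r2 -> r2 + 11·r1
  [ 1  -1   1/4 ]
  [ 0   0  -1/4 ]
r2 -> -4·r2
  [ 1  -1  1/4 ]
  [ 0   0    1 ]
r1 -> r1 − 1/4·r2
  [ 1  -1  0 ]
  [ 0   0  1 ]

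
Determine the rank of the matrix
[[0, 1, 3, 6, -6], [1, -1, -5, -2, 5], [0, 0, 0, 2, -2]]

R1 <-> R2
  [ 1  -1  -5  -2   5 ]
  [ 0   1   3   6  -6 ]
  [ 0   0   0   2  -2 ]
R3 := 1/2·R3
  [ 1  -1  -5  -2   5 ]
  [ 0   1   3   6  -6 ]
  [ 0   0   0   1  -1 ]
R2 := R2 − 6·R3
  [ 1  -1  -5  -2   5 ]
  [ 0   1   3   0   0 ]
  [ 0   0   0   1  -1 ]
R1 := R1 + 2·R3
  [ 1  -1  -5  0   3 ]
  [ 0   1   3  0   0 ]
  [ 0   0   0  1  -1 ]
R1 := R1 + R2
  [ 1  0  -2  0   3 ]
  [ 0  1   3  0   0 ]
  [ 0  0   0  1  -1 ]
The reduced form has 3 nonzero rows.

rank = 3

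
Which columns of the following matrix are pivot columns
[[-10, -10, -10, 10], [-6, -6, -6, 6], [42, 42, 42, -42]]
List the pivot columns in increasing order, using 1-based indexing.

1

R1 ← -1/10·R1
R2 ← R2 + 6·R1
R3 ← R3 − 42·R1
Pivot columns are the columns containing a leading 1.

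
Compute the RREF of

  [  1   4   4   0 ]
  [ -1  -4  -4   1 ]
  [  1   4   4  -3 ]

ρ2 → ρ2 + ρ1
ρ3 → ρ3 − ρ1
ρ3 → ρ3 + 3·ρ2

[[1, 4, 4, 0], [0, 0, 0, 1], [0, 0, 0, 0]]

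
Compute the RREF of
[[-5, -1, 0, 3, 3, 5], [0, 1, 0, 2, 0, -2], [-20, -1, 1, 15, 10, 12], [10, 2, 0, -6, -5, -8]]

[[1, 0, 0, -1, 0, 3/5], [0, 1, 0, 2, 0, -2], [0, 0, 1, -3, 0, 2], [0, 0, 0, 0, 1, 2]]

R1 := -1/5·R1
  [   1  1/5  0  -3/5  -3/5  -1 ]
  [   0    1  0     2     0  -2 ]
  [ -20   -1  1    15    10  12 ]
  [  10    2  0    -6    -5  -8 ]
R3 := R3 + 20·R1
  [  1  1/5  0  -3/5  -3/5  -1 ]
  [  0    1  0     2     0  -2 ]
  [  0    3  1     3    -2  -8 ]
  [ 10    2  0    -6    -5  -8 ]
R4 := R4 − 10·R1
  [ 1  1/5  0  -3/5  -3/5  -1 ]
  [ 0    1  0     2     0  -2 ]
  [ 0    3  1     3    -2  -8 ]
  [ 0    0  0     0     1   2 ]
R3 := R3 − 3·R2
  [ 1  1/5  0  -3/5  -3/5  -1 ]
  [ 0    1  0     2     0  -2 ]
  [ 0    0  1    -3    -2  -2 ]
  [ 0    0  0     0     1   2 ]
R3 := R3 + 2·R4
  [ 1  1/5  0  -3/5  -3/5  -1 ]
  [ 0    1  0     2     0  -2 ]
  [ 0    0  1    -3     0   2 ]
  [ 0    0  0     0     1   2 ]
R1 := R1 + 3/5·R4
  [ 1  1/5  0  -3/5  0  1/5 ]
  [ 0    1  0     2  0   -2 ]
  [ 0    0  1    -3  0    2 ]
  [ 0    0  0     0  1    2 ]
R1 := R1 − 1/5·R2
  [ 1  0  0  -1  0  3/5 ]
  [ 0  1  0   2  0   -2 ]
  [ 0  0  1  -3  0    2 ]
  [ 0  0  0   0  1    2 ]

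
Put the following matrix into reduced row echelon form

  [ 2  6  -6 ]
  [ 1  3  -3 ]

[[1, 3, -3], [0, 0, 0]]

Multiply ρ1 by 1/2.
Subtract ρ1 from ρ2.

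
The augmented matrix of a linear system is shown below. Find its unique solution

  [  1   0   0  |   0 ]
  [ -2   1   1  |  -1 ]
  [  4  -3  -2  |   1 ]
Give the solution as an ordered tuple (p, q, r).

(0, 1, -2)

Add 2 times R1 to R2.
  [ 1   0   0  |   0 ]
  [ 0   1   1  |  -1 ]
  [ 4  -3  -2  |   1 ]
Subtract 4 times R1 from R3.
  [ 1   0   0  |   0 ]
  [ 0   1   1  |  -1 ]
  [ 0  -3  -2  |   1 ]
Add 3 times R2 to R3.
  [ 1  0  0  |   0 ]
  [ 0  1  1  |  -1 ]
  [ 0  0  1  |  -2 ]
Subtract R3 from R2.
  [ 1  0  0  |   0 ]
  [ 0  1  0  |   1 ]
  [ 0  0  1  |  -2 ]
Reading off the last column: p = 0, q = 1, r = -2.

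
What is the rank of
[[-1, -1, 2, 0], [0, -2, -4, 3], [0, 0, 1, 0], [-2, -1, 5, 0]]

r1 := -1·r1
  [  1   1  -2  0 ]
  [  0  -2  -4  3 ]
  [  0   0   1  0 ]
  [ -2  -1   5  0 ]
r4 := r4 + 2·r1
  [ 1   1  -2  0 ]
  [ 0  -2  -4  3 ]
  [ 0   0   1  0 ]
  [ 0   1   1  0 ]
r2 := -1/2·r2
  [ 1  1  -2     0 ]
  [ 0  1   2  -3/2 ]
  [ 0  0   1     0 ]
  [ 0  1   1     0 ]
r4 := r4 − r2
  [ 1  1  -2     0 ]
  [ 0  1   2  -3/2 ]
  [ 0  0   1     0 ]
  [ 0  0  -1   3/2 ]
r4 := r4 + r3
  [ 1  1  -2     0 ]
  [ 0  1   2  -3/2 ]
  [ 0  0   1     0 ]
  [ 0  0   0   3/2 ]
r4 := 2/3·r4
  [ 1  1  -2     0 ]
  [ 0  1   2  -3/2 ]
  [ 0  0   1     0 ]
  [ 0  0   0     1 ]
r2 := r2 + 3/2·r4
  [ 1  1  -2  0 ]
  [ 0  1   2  0 ]
  [ 0  0   1  0 ]
  [ 0  0   0  1 ]
r2 := r2 − 2·r3
  [ 1  1  -2  0 ]
  [ 0  1   0  0 ]
  [ 0  0   1  0 ]
  [ 0  0   0  1 ]
r1 := r1 + 2·r3
  [ 1  1  0  0 ]
  [ 0  1  0  0 ]
  [ 0  0  1  0 ]
  [ 0  0  0  1 ]
r1 := r1 − r2
  [ 1  0  0  0 ]
  [ 0  1  0  0 ]
  [ 0  0  1  0 ]
  [ 0  0  0  1 ]
The reduced form has 4 nonzero rows.

rank = 4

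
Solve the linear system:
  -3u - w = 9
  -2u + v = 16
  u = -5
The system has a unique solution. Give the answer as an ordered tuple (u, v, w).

Form the augmented matrix and row-reduce:
  [ -3  0  -1  |   9 ]
  [ -2  1   0  |  16 ]
  [  1  0   0  |  -5 ]
R1 ← -1/3·R1
  [  1  0  1/3  |  -3 ]
  [ -2  1    0  |  16 ]
  [  1  0    0  |  -5 ]
R2 ← R2 + 2·R1
  [ 1  0  1/3  |  -3 ]
  [ 0  1  2/3  |  10 ]
  [ 1  0    0  |  -5 ]
R3 ← R3 − R1
  [ 1  0   1/3  |  -3 ]
  [ 0  1   2/3  |  10 ]
  [ 0  0  -1/3  |  -2 ]
R3 ← -3·R3
  [ 1  0  1/3  |  -3 ]
  [ 0  1  2/3  |  10 ]
  [ 0  0    1  |   6 ]
R2 ← R2 − 2/3·R3
  [ 1  0  1/3  |  -3 ]
  [ 0  1    0  |   6 ]
  [ 0  0    1  |   6 ]
R1 ← R1 − 1/3·R3
  [ 1  0  0  |  -5 ]
  [ 0  1  0  |   6 ]
  [ 0  0  1  |   6 ]
Reading off the last column: u = -5, v = 6, w = 6.

(-5, 6, 6)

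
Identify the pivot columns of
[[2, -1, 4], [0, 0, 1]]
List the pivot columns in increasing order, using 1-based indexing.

1, 3

Multiply R1 by 1/2.
Subtract 2 times R2 from R1.
Pivot columns are the columns containing a leading 1.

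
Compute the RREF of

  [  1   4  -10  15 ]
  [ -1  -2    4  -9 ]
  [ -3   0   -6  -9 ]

r2 -> r2 + r1
  [  1  4  -10  15 ]
  [  0  2   -6   6 ]
  [ -3  0   -6  -9 ]
r3 -> r3 + 3·r1
  [ 1   4  -10  15 ]
  [ 0   2   -6   6 ]
  [ 0  12  -36  36 ]
r2 -> 1/2·r2
  [ 1   4  -10  15 ]
  [ 0   1   -3   3 ]
  [ 0  12  -36  36 ]
r3 -> r3 − 12·r2
  [ 1  4  -10  15 ]
  [ 0  1   -3   3 ]
  [ 0  0    0   0 ]
r1 -> r1 − 4·r2
  [ 1  0   2  3 ]
  [ 0  1  -3  3 ]
  [ 0  0   0  0 ]

[[1, 0, 2, 3], [0, 1, -3, 3], [0, 0, 0, 0]]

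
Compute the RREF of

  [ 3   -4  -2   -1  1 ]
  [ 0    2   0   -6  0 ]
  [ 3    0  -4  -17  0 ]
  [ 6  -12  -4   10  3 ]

[[1, 0, 0, -3, 0], [0, 1, 0, -3, 0], [0, 0, 1, 2, 0], [0, 0, 0, 0, 1]]

R1 := 1/3·R1
R3 := R3 − 3·R1
R4 := R4 − 6·R1
R2 := 1/2·R2
R3 := R3 − 4·R2
R4 := R4 + 4·R2
R3 := -1/2·R3
R3 := R3 − 1/2·R4
R1 := R1 − 1/3·R4
R1 := R1 + 2/3·R3
R1 := R1 + 4/3·R2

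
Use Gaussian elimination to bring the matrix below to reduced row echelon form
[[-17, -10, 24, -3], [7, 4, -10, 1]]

[[1, 0, -2, -1], [0, 1, 1, 2]]

R1 → -1/17·R1
  [ 1  10/17  -24/17  3/17 ]
  [ 7      4     -10     1 ]
R2 → R2 − 7·R1
  [ 1  10/17  -24/17   3/17 ]
  [ 0  -2/17   -2/17  -4/17 ]
R2 → -17/2·R2
  [ 1  10/17  -24/17  3/17 ]
  [ 0      1       1     2 ]
R1 → R1 − 10/17·R2
  [ 1  0  -2  -1 ]
  [ 0  1   1   2 ]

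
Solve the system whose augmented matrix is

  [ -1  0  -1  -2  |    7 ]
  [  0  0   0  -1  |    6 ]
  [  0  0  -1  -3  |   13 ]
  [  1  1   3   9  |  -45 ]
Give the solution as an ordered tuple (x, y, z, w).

R1 → -1·R1
  [ 1  0   1   2  |   -7 ]
  [ 0  0   0  -1  |    6 ]
  [ 0  0  -1  -3  |   13 ]
  [ 1  1   3   9  |  -45 ]
R4 → R4 − R1
  [ 1  0   1   2  |   -7 ]
  [ 0  0   0  -1  |    6 ]
  [ 0  0  -1  -3  |   13 ]
  [ 0  1   2   7  |  -38 ]
R2 ↔ R4
  [ 1  0   1   2  |   -7 ]
  [ 0  1   2   7  |  -38 ]
  [ 0  0  -1  -3  |   13 ]
  [ 0  0   0  -1  |    6 ]
R3 → -1·R3
  [ 1  0  1   2  |   -7 ]
  [ 0  1  2   7  |  -38 ]
  [ 0  0  1   3  |  -13 ]
  [ 0  0  0  -1  |    6 ]
R4 → -1·R4
  [ 1  0  1  2  |   -7 ]
  [ 0  1  2  7  |  -38 ]
  [ 0  0  1  3  |  -13 ]
  [ 0  0  0  1  |   -6 ]
R3 → R3 − 3·R4
  [ 1  0  1  2  |   -7 ]
  [ 0  1  2  7  |  -38 ]
  [ 0  0  1  0  |    5 ]
  [ 0  0  0  1  |   -6 ]
R2 → R2 − 7·R4
  [ 1  0  1  2  |  -7 ]
  [ 0  1  2  0  |   4 ]
  [ 0  0  1  0  |   5 ]
  [ 0  0  0  1  |  -6 ]
R1 → R1 − 2·R4
  [ 1  0  1  0  |   5 ]
  [ 0  1  2  0  |   4 ]
  [ 0  0  1  0  |   5 ]
  [ 0  0  0  1  |  -6 ]
R2 → R2 − 2·R3
  [ 1  0  1  0  |   5 ]
  [ 0  1  0  0  |  -6 ]
  [ 0  0  1  0  |   5 ]
  [ 0  0  0  1  |  -6 ]
R1 → R1 − R3
  [ 1  0  0  0  |   0 ]
  [ 0  1  0  0  |  -6 ]
  [ 0  0  1  0  |   5 ]
  [ 0  0  0  1  |  -6 ]
Reading off the last column: x = 0, y = -6, z = 5, w = -6.

(0, -6, 5, -6)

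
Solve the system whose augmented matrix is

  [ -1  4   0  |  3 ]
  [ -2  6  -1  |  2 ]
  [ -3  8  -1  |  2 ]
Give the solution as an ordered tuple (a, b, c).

(3, 3/2, 1)

ρ1 → -1·ρ1
  [  1  -4   0  |  -3 ]
  [ -2   6  -1  |   2 ]
  [ -3   8  -1  |   2 ]
ρ2 → ρ2 + 2·ρ1
  [  1  -4   0  |  -3 ]
  [  0  -2  -1  |  -4 ]
  [ -3   8  -1  |   2 ]
ρ3 → ρ3 + 3·ρ1
  [ 1  -4   0  |  -3 ]
  [ 0  -2  -1  |  -4 ]
  [ 0  -4  -1  |  -7 ]
ρ2 → -1/2·ρ2
  [ 1  -4    0  |  -3 ]
  [ 0   1  1/2  |   2 ]
  [ 0  -4   -1  |  -7 ]
ρ3 → ρ3 + 4·ρ2
  [ 1  -4    0  |  -3 ]
  [ 0   1  1/2  |   2 ]
  [ 0   0    1  |   1 ]
ρ2 → ρ2 − 1/2·ρ3
  [ 1  -4  0  |   -3 ]
  [ 0   1  0  |  3/2 ]
  [ 0   0  1  |    1 ]
ρ1 → ρ1 + 4·ρ2
  [ 1  0  0  |    3 ]
  [ 0  1  0  |  3/2 ]
  [ 0  0  1  |    1 ]
Reading off the last column: a = 3, b = 3/2, c = 1.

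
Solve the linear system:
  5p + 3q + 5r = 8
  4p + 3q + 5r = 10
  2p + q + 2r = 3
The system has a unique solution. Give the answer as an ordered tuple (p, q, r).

Form the augmented matrix and row-reduce:
  [ 5  3  5  |   8 ]
  [ 4  3  5  |  10 ]
  [ 2  1  2  |   3 ]
r1 ← 1/5·r1
r2 ← r2 − 4·r1
r3 ← r3 − 2·r1
r2 ← 5/3·r2
r3 ← r3 + 1/5·r2
r3 ← 3·r3
r2 ← r2 − 5/3·r3
r1 ← r1 − r3
r1 ← r1 − 3/5·r2
Reading off the last column: p = -2, q = 1, r = 3.

(-2, 1, 3)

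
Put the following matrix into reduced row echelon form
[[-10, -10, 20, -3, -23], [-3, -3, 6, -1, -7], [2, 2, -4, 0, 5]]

ρ1 := -1/10·ρ1
  [  1   1  -2  3/10  23/10 ]
  [ -3  -3   6    -1     -7 ]
  [  2   2  -4     0      5 ]
ρ2 := ρ2 + 3·ρ1
  [ 1  1  -2   3/10  23/10 ]
  [ 0  0   0  -1/10  -1/10 ]
  [ 2  2  -4      0      5 ]
ρ3 := ρ3 − 2·ρ1
  [ 1  1  -2   3/10  23/10 ]
  [ 0  0   0  -1/10  -1/10 ]
  [ 0  0   0   -3/5    2/5 ]
ρ2 := -10·ρ2
  [ 1  1  -2  3/10  23/10 ]
  [ 0  0   0     1      1 ]
  [ 0  0   0  -3/5    2/5 ]
ρ3 := ρ3 + 3/5·ρ2
  [ 1  1  -2  3/10  23/10 ]
  [ 0  0   0     1      1 ]
  [ 0  0   0     0      1 ]
ρ2 := ρ2 − ρ3
  [ 1  1  -2  3/10  23/10 ]
  [ 0  0   0     1      0 ]
  [ 0  0   0     0      1 ]
ρ1 := ρ1 − 23/10·ρ3
  [ 1  1  -2  3/10  0 ]
  [ 0  0   0     1  0 ]
  [ 0  0   0     0  1 ]
ρ1 := ρ1 − 3/10·ρ2
  [ 1  1  -2  0  0 ]
  [ 0  0   0  1  0 ]
  [ 0  0   0  0  1 ]

[[1, 1, -2, 0, 0], [0, 0, 0, 1, 0], [0, 0, 0, 0, 1]]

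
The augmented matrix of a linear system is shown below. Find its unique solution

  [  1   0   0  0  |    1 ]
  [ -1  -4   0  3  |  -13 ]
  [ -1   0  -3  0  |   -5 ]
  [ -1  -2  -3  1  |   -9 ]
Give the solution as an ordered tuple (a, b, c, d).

r2 → r2 + r1
  [  1   0   0  0  |    1 ]
  [  0  -4   0  3  |  -12 ]
  [ -1   0  -3  0  |   -5 ]
  [ -1  -2  -3  1  |   -9 ]
r3 → r3 + r1
  [  1   0   0  0  |    1 ]
  [  0  -4   0  3  |  -12 ]
  [  0   0  -3  0  |   -4 ]
  [ -1  -2  -3  1  |   -9 ]
r4 → r4 + r1
  [ 1   0   0  0  |    1 ]
  [ 0  -4   0  3  |  -12 ]
  [ 0   0  -3  0  |   -4 ]
  [ 0  -2  -3  1  |   -8 ]
r2 → -1/4·r2
  [ 1   0   0     0  |   1 ]
  [ 0   1   0  -3/4  |   3 ]
  [ 0   0  -3     0  |  -4 ]
  [ 0  -2  -3     1  |  -8 ]
r4 → r4 + 2·r2
  [ 1  0   0     0  |   1 ]
  [ 0  1   0  -3/4  |   3 ]
  [ 0  0  -3     0  |  -4 ]
  [ 0  0  -3  -1/2  |  -2 ]
r3 → -1/3·r3
  [ 1  0   0     0  |    1 ]
  [ 0  1   0  -3/4  |    3 ]
  [ 0  0   1     0  |  4/3 ]
  [ 0  0  -3  -1/2  |   -2 ]
r4 → r4 + 3·r3
  [ 1  0  0     0  |    1 ]
  [ 0  1  0  -3/4  |    3 ]
  [ 0  0  1     0  |  4/3 ]
  [ 0  0  0  -1/2  |    2 ]
r4 → -2·r4
  [ 1  0  0     0  |    1 ]
  [ 0  1  0  -3/4  |    3 ]
  [ 0  0  1     0  |  4/3 ]
  [ 0  0  0     1  |   -4 ]
r2 → r2 + 3/4·r4
  [ 1  0  0  0  |    1 ]
  [ 0  1  0  0  |    0 ]
  [ 0  0  1  0  |  4/3 ]
  [ 0  0  0  1  |   -4 ]
Reading off the last column: a = 1, b = 0, c = 4/3, d = -4.

(1, 0, 4/3, -4)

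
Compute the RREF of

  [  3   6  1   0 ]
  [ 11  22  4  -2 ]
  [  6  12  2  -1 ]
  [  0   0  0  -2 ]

Multiply R1 by 1/3.
  [  1   2  1/3   0 ]
  [ 11  22    4  -2 ]
  [  6  12    2  -1 ]
  [  0   0    0  -2 ]
Subtract 11 times R1 from R2.
  [ 1   2  1/3   0 ]
  [ 0   0  1/3  -2 ]
  [ 6  12    2  -1 ]
  [ 0   0    0  -2 ]
Subtract 6 times R1 from R3.
  [ 1  2  1/3   0 ]
  [ 0  0  1/3  -2 ]
  [ 0  0    0  -1 ]
  [ 0  0    0  -2 ]
Multiply R2 by 3.
  [ 1  2  1/3   0 ]
  [ 0  0    1  -6 ]
  [ 0  0    0  -1 ]
  [ 0  0    0  -2 ]
Multiply R3 by -1.
  [ 1  2  1/3   0 ]
  [ 0  0    1  -6 ]
  [ 0  0    0   1 ]
  [ 0  0    0  -2 ]
Add 2 times R3 to R4.
  [ 1  2  1/3   0 ]
  [ 0  0    1  -6 ]
  [ 0  0    0   1 ]
  [ 0  0    0   0 ]
Add 6 times R3 to R2.
  [ 1  2  1/3  0 ]
  [ 0  0    1  0 ]
  [ 0  0    0  1 ]
  [ 0  0    0  0 ]
Subtract 1/3 times R2 from R1.
  [ 1  2  0  0 ]
  [ 0  0  1  0 ]
  [ 0  0  0  1 ]
  [ 0  0  0  0 ]

[[1, 2, 0, 0], [0, 0, 1, 0], [0, 0, 0, 1], [0, 0, 0, 0]]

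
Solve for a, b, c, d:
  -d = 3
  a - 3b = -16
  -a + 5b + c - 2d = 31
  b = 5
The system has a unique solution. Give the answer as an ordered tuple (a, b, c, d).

Form the augmented matrix and row-reduce:
  [  0   0  0  -1  |    3 ]
  [  1  -3  0   0  |  -16 ]
  [ -1   5  1  -2  |   31 ]
  [  0   1  0   0  |    5 ]
Swap R1 and R2.
  [  1  -3  0   0  |  -16 ]
  [  0   0  0  -1  |    3 ]
  [ -1   5  1  -2  |   31 ]
  [  0   1  0   0  |    5 ]
Add R1 to R3.
  [ 1  -3  0   0  |  -16 ]
  [ 0   0  0  -1  |    3 ]
  [ 0   2  1  -2  |   15 ]
  [ 0   1  0   0  |    5 ]
Swap R2 and R3.
  [ 1  -3  0   0  |  -16 ]
  [ 0   2  1  -2  |   15 ]
  [ 0   0  0  -1  |    3 ]
  [ 0   1  0   0  |    5 ]
Multiply R2 by 1/2.
  [ 1  -3    0   0  |   -16 ]
  [ 0   1  1/2  -1  |  15/2 ]
  [ 0   0    0  -1  |     3 ]
  [ 0   1    0   0  |     5 ]
Subtract R2 from R4.
  [ 1  -3     0   0  |   -16 ]
  [ 0   1   1/2  -1  |  15/2 ]
  [ 0   0     0  -1  |     3 ]
  [ 0   0  -1/2   1  |  -5/2 ]
Swap R3 and R4.
  [ 1  -3     0   0  |   -16 ]
  [ 0   1   1/2  -1  |  15/2 ]
  [ 0   0  -1/2   1  |  -5/2 ]
  [ 0   0     0  -1  |     3 ]
Multiply R3 by -2.
  [ 1  -3    0   0  |   -16 ]
  [ 0   1  1/2  -1  |  15/2 ]
  [ 0   0    1  -2  |     5 ]
  [ 0   0    0  -1  |     3 ]
Multiply R4 by -1.
  [ 1  -3    0   0  |   -16 ]
  [ 0   1  1/2  -1  |  15/2 ]
  [ 0   0    1  -2  |     5 ]
  [ 0   0    0   1  |    -3 ]
Add 2 times R4 to R3.
  [ 1  -3    0   0  |   -16 ]
  [ 0   1  1/2  -1  |  15/2 ]
  [ 0   0    1   0  |    -1 ]
  [ 0   0    0   1  |    -3 ]
Add R4 to R2.
  [ 1  -3    0  0  |  -16 ]
  [ 0   1  1/2  0  |  9/2 ]
  [ 0   0    1  0  |   -1 ]
  [ 0   0    0  1  |   -3 ]
Subtract 1/2 times R3 from R2.
  [ 1  -3  0  0  |  -16 ]
  [ 0   1  0  0  |    5 ]
  [ 0   0  1  0  |   -1 ]
  [ 0   0  0  1  |   -3 ]
Add 3 times R2 to R1.
  [ 1  0  0  0  |  -1 ]
  [ 0  1  0  0  |   5 ]
  [ 0  0  1  0  |  -1 ]
  [ 0  0  0  1  |  -3 ]
Reading off the last column: a = -1, b = 5, c = -1, d = -3.

(-1, 5, -1, -3)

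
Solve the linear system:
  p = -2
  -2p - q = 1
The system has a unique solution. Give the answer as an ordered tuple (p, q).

(-2, 3)

Form the augmented matrix and row-reduce:
  [  1   0  |  -2 ]
  [ -2  -1  |   1 ]
R2 → R2 + 2·R1
  [ 1   0  |  -2 ]
  [ 0  -1  |  -3 ]
R2 → -1·R2
  [ 1  0  |  -2 ]
  [ 0  1  |   3 ]
Reading off the last column: p = -2, q = 3.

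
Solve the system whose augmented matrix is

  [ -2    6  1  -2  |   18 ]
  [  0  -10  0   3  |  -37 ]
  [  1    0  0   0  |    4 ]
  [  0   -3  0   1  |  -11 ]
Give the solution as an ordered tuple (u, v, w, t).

(4, 4, 4, 1)

Multiply ρ1 by -1/2.
  [ 1   -3  -1/2  1  |   -9 ]
  [ 0  -10     0  3  |  -37 ]
  [ 1    0     0  0  |    4 ]
  [ 0   -3     0  1  |  -11 ]
Subtract ρ1 from ρ3.
  [ 1   -3  -1/2   1  |   -9 ]
  [ 0  -10     0   3  |  -37 ]
  [ 0    3   1/2  -1  |   13 ]
  [ 0   -3     0   1  |  -11 ]
Multiply ρ2 by -1/10.
  [ 1  -3  -1/2      1  |     -9 ]
  [ 0   1     0  -3/10  |  37/10 ]
  [ 0   3   1/2     -1  |     13 ]
  [ 0  -3     0      1  |    -11 ]
Subtract 3 times ρ2 from ρ3.
  [ 1  -3  -1/2      1  |     -9 ]
  [ 0   1     0  -3/10  |  37/10 ]
  [ 0   0   1/2  -1/10  |  19/10 ]
  [ 0  -3     0      1  |    -11 ]
Add 3 times ρ2 to ρ4.
  [ 1  -3  -1/2      1  |     -9 ]
  [ 0   1     0  -3/10  |  37/10 ]
  [ 0   0   1/2  -1/10  |  19/10 ]
  [ 0   0     0   1/10  |   1/10 ]
Multiply ρ3 by 2.
  [ 1  -3  -1/2      1  |     -9 ]
  [ 0   1     0  -3/10  |  37/10 ]
  [ 0   0     1   -1/5  |   19/5 ]
  [ 0   0     0   1/10  |   1/10 ]
Multiply ρ4 by 10.
  [ 1  -3  -1/2      1  |     -9 ]
  [ 0   1     0  -3/10  |  37/10 ]
  [ 0   0     1   -1/5  |   19/5 ]
  [ 0   0     0      1  |      1 ]
Add 1/5 times ρ4 to ρ3.
  [ 1  -3  -1/2      1  |     -9 ]
  [ 0   1     0  -3/10  |  37/10 ]
  [ 0   0     1      0  |      4 ]
  [ 0   0     0      1  |      1 ]
Add 3/10 times ρ4 to ρ2.
  [ 1  -3  -1/2  1  |  -9 ]
  [ 0   1     0  0  |   4 ]
  [ 0   0     1  0  |   4 ]
  [ 0   0     0  1  |   1 ]
Subtract ρ4 from ρ1.
  [ 1  -3  -1/2  0  |  -10 ]
  [ 0   1     0  0  |    4 ]
  [ 0   0     1  0  |    4 ]
  [ 0   0     0  1  |    1 ]
Add 1/2 times ρ3 to ρ1.
  [ 1  -3  0  0  |  -8 ]
  [ 0   1  0  0  |   4 ]
  [ 0   0  1  0  |   4 ]
  [ 0   0  0  1  |   1 ]
Add 3 times ρ2 to ρ1.
  [ 1  0  0  0  |  4 ]
  [ 0  1  0  0  |  4 ]
  [ 0  0  1  0  |  4 ]
  [ 0  0  0  1  |  1 ]
Reading off the last column: u = 4, v = 4, w = 4, t = 1.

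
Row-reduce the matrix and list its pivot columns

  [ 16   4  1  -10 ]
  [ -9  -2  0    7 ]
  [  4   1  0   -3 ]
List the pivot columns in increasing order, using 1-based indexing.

r1 ← 1/16·r1
  [  1  1/4  1/16  -5/8 ]
  [ -9   -2     0     7 ]
  [  4    1     0    -3 ]
r2 ← r2 + 9·r1
  [ 1  1/4  1/16  -5/8 ]
  [ 0  1/4  9/16  11/8 ]
  [ 4    1     0    -3 ]
r3 ← r3 − 4·r1
  [ 1  1/4  1/16  -5/8 ]
  [ 0  1/4  9/16  11/8 ]
  [ 0    0  -1/4  -1/2 ]
r2 ← 4·r2
  [ 1  1/4  1/16  -5/8 ]
  [ 0    1   9/4  11/2 ]
  [ 0    0  -1/4  -1/2 ]
r3 ← -4·r3
  [ 1  1/4  1/16  -5/8 ]
  [ 0    1   9/4  11/2 ]
  [ 0    0     1     2 ]
r2 ← r2 − 9/4·r3
  [ 1  1/4  1/16  -5/8 ]
  [ 0    1     0     1 ]
  [ 0    0     1     2 ]
r1 ← r1 − 1/16·r3
  [ 1  1/4  0  -3/4 ]
  [ 0    1  0     1 ]
  [ 0    0  1     2 ]
r1 ← r1 − 1/4·r2
  [ 1  0  0  -1 ]
  [ 0  1  0   1 ]
  [ 0  0  1   2 ]
Pivot columns are the columns containing a leading 1.

1, 2, 3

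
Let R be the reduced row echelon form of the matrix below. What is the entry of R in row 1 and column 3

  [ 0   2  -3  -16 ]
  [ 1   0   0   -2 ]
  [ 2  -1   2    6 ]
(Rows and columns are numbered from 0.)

ρ1 <-> ρ2
  [ 1   0   0   -2 ]
  [ 0   2  -3  -16 ]
  [ 2  -1   2    6 ]
ρ3 ← ρ3 − 2·ρ1
  [ 1   0   0   -2 ]
  [ 0   2  -3  -16 ]
  [ 0  -1   2   10 ]
ρ2 ← 1/2·ρ2
  [ 1   0     0  -2 ]
  [ 0   1  -3/2  -8 ]
  [ 0  -1     2  10 ]
ρ3 ← ρ3 + ρ2
  [ 1  0     0  -2 ]
  [ 0  1  -3/2  -8 ]
  [ 0  0   1/2   2 ]
ρ3 ← 2·ρ3
  [ 1  0     0  -2 ]
  [ 0  1  -3/2  -8 ]
  [ 0  0     1   4 ]
ρ2 ← ρ2 + 3/2·ρ3
  [ 1  0  0  -2 ]
  [ 0  1  0  -2 ]
  [ 0  0  1   4 ]

-2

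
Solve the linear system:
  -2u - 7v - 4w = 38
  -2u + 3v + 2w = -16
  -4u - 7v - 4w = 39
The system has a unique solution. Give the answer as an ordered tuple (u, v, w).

(-1/2, -3, -4)

Form the augmented matrix and row-reduce:
  [ -2  -7  -4  |   38 ]
  [ -2   3   2  |  -16 ]
  [ -4  -7  -4  |   39 ]
ρ1 ← -1/2·ρ1
  [  1  7/2   2  |  -19 ]
  [ -2    3   2  |  -16 ]
  [ -4   -7  -4  |   39 ]
ρ2 ← ρ2 + 2·ρ1
  [  1  7/2   2  |  -19 ]
  [  0   10   6  |  -54 ]
  [ -4   -7  -4  |   39 ]
ρ3 ← ρ3 + 4·ρ1
  [ 1  7/2  2  |  -19 ]
  [ 0   10  6  |  -54 ]
  [ 0    7  4  |  -37 ]
ρ2 ← 1/10·ρ2
  [ 1  7/2    2  |    -19 ]
  [ 0    1  3/5  |  -27/5 ]
  [ 0    7    4  |    -37 ]
ρ3 ← ρ3 − 7·ρ2
  [ 1  7/2     2  |    -19 ]
  [ 0    1   3/5  |  -27/5 ]
  [ 0    0  -1/5  |    4/5 ]
ρ3 ← -5·ρ3
  [ 1  7/2    2  |    -19 ]
  [ 0    1  3/5  |  -27/5 ]
  [ 0    0    1  |     -4 ]
ρ2 ← ρ2 − 3/5·ρ3
  [ 1  7/2  2  |  -19 ]
  [ 0    1  0  |   -3 ]
  [ 0    0  1  |   -4 ]
ρ1 ← ρ1 − 2·ρ3
  [ 1  7/2  0  |  -11 ]
  [ 0    1  0  |   -3 ]
  [ 0    0  1  |   -4 ]
ρ1 ← ρ1 − 7/2·ρ2
  [ 1  0  0  |  -1/2 ]
  [ 0  1  0  |    -3 ]
  [ 0  0  1  |    -4 ]
Reading off the last column: u = -1/2, v = -3, w = -4.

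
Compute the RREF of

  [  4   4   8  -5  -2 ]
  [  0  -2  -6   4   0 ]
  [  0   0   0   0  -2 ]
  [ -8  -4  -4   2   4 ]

[[1, 0, -1, 3/4, 0], [0, 1, 3, -2, 0], [0, 0, 0, 0, 1], [0, 0, 0, 0, 0]]

Multiply r1 by 1/4.
  [  1   1   2  -5/4  -1/2 ]
  [  0  -2  -6     4     0 ]
  [  0   0   0     0    -2 ]
  [ -8  -4  -4     2     4 ]
Add 8 times r1 to r4.
  [ 1   1   2  -5/4  -1/2 ]
  [ 0  -2  -6     4     0 ]
  [ 0   0   0     0    -2 ]
  [ 0   4  12    -8     0 ]
Multiply r2 by -1/2.
  [ 1  1   2  -5/4  -1/2 ]
  [ 0  1   3    -2     0 ]
  [ 0  0   0     0    -2 ]
  [ 0  4  12    -8     0 ]
Subtract 4 times r2 from r4.
  [ 1  1  2  -5/4  -1/2 ]
  [ 0  1  3    -2     0 ]
  [ 0  0  0     0    -2 ]
  [ 0  0  0     0     0 ]
Multiply r3 by -1/2.
  [ 1  1  2  -5/4  -1/2 ]
  [ 0  1  3    -2     0 ]
  [ 0  0  0     0     1 ]
  [ 0  0  0     0     0 ]
Add 1/2 times r3 to r1.
  [ 1  1  2  -5/4  0 ]
  [ 0  1  3    -2  0 ]
  [ 0  0  0     0  1 ]
  [ 0  0  0     0  0 ]
Subtract r2 from r1.
  [ 1  0  -1  3/4  0 ]
  [ 0  1   3   -2  0 ]
  [ 0  0   0    0  1 ]
  [ 0  0   0    0  0 ]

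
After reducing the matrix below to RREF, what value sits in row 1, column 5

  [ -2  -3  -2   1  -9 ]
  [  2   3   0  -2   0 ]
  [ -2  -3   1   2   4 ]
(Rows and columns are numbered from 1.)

Multiply R1 by -1/2.
  [  1  3/2  1  -1/2  9/2 ]
  [  2    3  0    -2    0 ]
  [ -2   -3  1     2    4 ]
Subtract 2 times R1 from R2.
  [  1  3/2   1  -1/2  9/2 ]
  [  0    0  -2    -1   -9 ]
  [ -2   -3   1     2    4 ]
Add 2 times R1 to R3.
  [ 1  3/2   1  -1/2  9/2 ]
  [ 0    0  -2    -1   -9 ]
  [ 0    0   3     1   13 ]
Multiply R2 by -1/2.
  [ 1  3/2  1  -1/2  9/2 ]
  [ 0    0  1   1/2  9/2 ]
  [ 0    0  3     1   13 ]
Subtract 3 times R2 from R3.
  [ 1  3/2  1  -1/2   9/2 ]
  [ 0    0  1   1/2   9/2 ]
  [ 0    0  0  -1/2  -1/2 ]
Multiply R3 by -2.
  [ 1  3/2  1  -1/2  9/2 ]
  [ 0    0  1   1/2  9/2 ]
  [ 0    0  0     1    1 ]
Subtract 1/2 times R3 from R2.
  [ 1  3/2  1  -1/2  9/2 ]
  [ 0    0  1     0    4 ]
  [ 0    0  0     1    1 ]
Add 1/2 times R3 to R1.
  [ 1  3/2  1  0  5 ]
  [ 0    0  1  0  4 ]
  [ 0    0  0  1  1 ]
Subtract R2 from R1.
  [ 1  3/2  0  0  1 ]
  [ 0    0  1  0  4 ]
  [ 0    0  0  1  1 ]

1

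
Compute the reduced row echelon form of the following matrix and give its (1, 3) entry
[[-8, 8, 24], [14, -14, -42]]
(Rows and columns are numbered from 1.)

R1 := -1/8·R1
R2 := R2 − 14·R1

-3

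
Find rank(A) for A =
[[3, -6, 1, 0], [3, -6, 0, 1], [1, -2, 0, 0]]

rank = 3

R1 → 1/3·R1
  [ 1  -2  1/3  0 ]
  [ 3  -6    0  1 ]
  [ 1  -2    0  0 ]
R2 → R2 − 3·R1
  [ 1  -2  1/3  0 ]
  [ 0   0   -1  1 ]
  [ 1  -2    0  0 ]
R3 → R3 − R1
  [ 1  -2   1/3  0 ]
  [ 0   0    -1  1 ]
  [ 0   0  -1/3  0 ]
R2 → -1·R2
  [ 1  -2   1/3   0 ]
  [ 0   0     1  -1 ]
  [ 0   0  -1/3   0 ]
R3 → R3 + 1/3·R2
  [ 1  -2  1/3     0 ]
  [ 0   0    1    -1 ]
  [ 0   0    0  -1/3 ]
R3 → -3·R3
  [ 1  -2  1/3   0 ]
  [ 0   0    1  -1 ]
  [ 0   0    0   1 ]
R2 → R2 + R3
  [ 1  -2  1/3  0 ]
  [ 0   0    1  0 ]
  [ 0   0    0  1 ]
R1 → R1 − 1/3·R2
  [ 1  -2  0  0 ]
  [ 0   0  1  0 ]
  [ 0   0  0  1 ]
The reduced form has 3 nonzero rows.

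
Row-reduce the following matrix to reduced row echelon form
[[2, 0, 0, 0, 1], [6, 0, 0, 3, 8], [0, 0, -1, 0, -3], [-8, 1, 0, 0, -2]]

Multiply ρ1 by 1/2.
  [  1  0   0  0  1/2 ]
  [  6  0   0  3    8 ]
  [  0  0  -1  0   -3 ]
  [ -8  1   0  0   -2 ]
Subtract 6 times ρ1 from ρ2.
  [  1  0   0  0  1/2 ]
  [  0  0   0  3    5 ]
  [  0  0  -1  0   -3 ]
  [ -8  1   0  0   -2 ]
Add 8 times ρ1 to ρ4.
  [ 1  0   0  0  1/2 ]
  [ 0  0   0  3    5 ]
  [ 0  0  -1  0   -3 ]
  [ 0  1   0  0    2 ]
Swap ρ2 and ρ4.
  [ 1  0   0  0  1/2 ]
  [ 0  1   0  0    2 ]
  [ 0  0  -1  0   -3 ]
  [ 0  0   0  3    5 ]
Multiply ρ3 by -1.
  [ 1  0  0  0  1/2 ]
  [ 0  1  0  0    2 ]
  [ 0  0  1  0    3 ]
  [ 0  0  0  3    5 ]
Multiply ρ4 by 1/3.
  [ 1  0  0  0  1/2 ]
  [ 0  1  0  0    2 ]
  [ 0  0  1  0    3 ]
  [ 0  0  0  1  5/3 ]

[[1, 0, 0, 0, 1/2], [0, 1, 0, 0, 2], [0, 0, 1, 0, 3], [0, 0, 0, 1, 5/3]]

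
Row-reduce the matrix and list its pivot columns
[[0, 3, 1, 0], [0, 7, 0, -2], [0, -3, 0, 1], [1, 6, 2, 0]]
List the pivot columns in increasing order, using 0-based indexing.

0, 1, 2, 3

R1 <-> R4
  [ 1   6  2   0 ]
  [ 0   7  0  -2 ]
  [ 0  -3  0   1 ]
  [ 0   3  1   0 ]
R2 := 1/7·R2
  [ 1   6  2     0 ]
  [ 0   1  0  -2/7 ]
  [ 0  -3  0     1 ]
  [ 0   3  1     0 ]
R3 := R3 + 3·R2
  [ 1  6  2     0 ]
  [ 0  1  0  -2/7 ]
  [ 0  0  0   1/7 ]
  [ 0  3  1     0 ]
R4 := R4 − 3·R2
  [ 1  6  2     0 ]
  [ 0  1  0  -2/7 ]
  [ 0  0  0   1/7 ]
  [ 0  0  1   6/7 ]
R3 <-> R4
  [ 1  6  2     0 ]
  [ 0  1  0  -2/7 ]
  [ 0  0  1   6/7 ]
  [ 0  0  0   1/7 ]
R4 := 7·R4
  [ 1  6  2     0 ]
  [ 0  1  0  -2/7 ]
  [ 0  0  1   6/7 ]
  [ 0  0  0     1 ]
R3 := R3 − 6/7·R4
  [ 1  6  2     0 ]
  [ 0  1  0  -2/7 ]
  [ 0  0  1     0 ]
  [ 0  0  0     1 ]
R2 := R2 + 2/7·R4
  [ 1  6  2  0 ]
  [ 0  1  0  0 ]
  [ 0  0  1  0 ]
  [ 0  0  0  1 ]
R1 := R1 − 2·R3
  [ 1  6  0  0 ]
  [ 0  1  0  0 ]
  [ 0  0  1  0 ]
  [ 0  0  0  1 ]
R1 := R1 − 6·R2
  [ 1  0  0  0 ]
  [ 0  1  0  0 ]
  [ 0  0  1  0 ]
  [ 0  0  0  1 ]
Pivot columns are the columns containing a leading 1.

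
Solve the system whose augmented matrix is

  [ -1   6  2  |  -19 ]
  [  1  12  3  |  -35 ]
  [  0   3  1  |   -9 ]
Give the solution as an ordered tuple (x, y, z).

ρ1 := -1·ρ1
ρ2 := ρ2 − ρ1
ρ2 := 1/18·ρ2
ρ3 := ρ3 − 3·ρ2
ρ3 := 6·ρ3
ρ2 := ρ2 − 5/18·ρ3
ρ1 := ρ1 + 2·ρ3
ρ1 := ρ1 + 6·ρ2
Reading off the last column: x = 1, y = -3, z = 0.

(1, -3, 0)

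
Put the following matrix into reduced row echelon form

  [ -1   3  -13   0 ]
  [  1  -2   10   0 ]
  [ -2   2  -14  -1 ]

r1 ← -1·r1
  [  1  -3   13   0 ]
  [  1  -2   10   0 ]
  [ -2   2  -14  -1 ]
r2 ← r2 − r1
  [  1  -3   13   0 ]
  [  0   1   -3   0 ]
  [ -2   2  -14  -1 ]
r3 ← r3 + 2·r1
  [ 1  -3  13   0 ]
  [ 0   1  -3   0 ]
  [ 0  -4  12  -1 ]
r3 ← r3 + 4·r2
  [ 1  -3  13   0 ]
  [ 0   1  -3   0 ]
  [ 0   0   0  -1 ]
r3 ← -1·r3
  [ 1  -3  13  0 ]
  [ 0   1  -3  0 ]
  [ 0   0   0  1 ]
r1 ← r1 + 3·r2
  [ 1  0   4  0 ]
  [ 0  1  -3  0 ]
  [ 0  0   0  1 ]

[[1, 0, 4, 0], [0, 1, -3, 0], [0, 0, 0, 1]]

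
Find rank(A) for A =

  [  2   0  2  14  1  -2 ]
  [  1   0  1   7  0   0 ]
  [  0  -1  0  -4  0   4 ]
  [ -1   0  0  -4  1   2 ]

R1 -> 1/2·R1
  [  1   0  1   7  1/2  -1 ]
  [  1   0  1   7    0   0 ]
  [  0  -1  0  -4    0   4 ]
  [ -1   0  0  -4    1   2 ]
R2 -> R2 − R1
  [  1   0  1   7   1/2  -1 ]
  [  0   0  0   0  -1/2   1 ]
  [  0  -1  0  -4     0   4 ]
  [ -1   0  0  -4     1   2 ]
R4 -> R4 + R1
  [ 1   0  1   7   1/2  -1 ]
  [ 0   0  0   0  -1/2   1 ]
  [ 0  -1  0  -4     0   4 ]
  [ 0   0  1   3   3/2   1 ]
R2 <-> R3
  [ 1   0  1   7   1/2  -1 ]
  [ 0  -1  0  -4     0   4 ]
  [ 0   0  0   0  -1/2   1 ]
  [ 0   0  1   3   3/2   1 ]
R2 -> -1·R2
  [ 1  0  1  7   1/2  -1 ]
  [ 0  1  0  4     0  -4 ]
  [ 0  0  0  0  -1/2   1 ]
  [ 0  0  1  3   3/2   1 ]
R3 <-> R4
  [ 1  0  1  7   1/2  -1 ]
  [ 0  1  0  4     0  -4 ]
  [ 0  0  1  3   3/2   1 ]
  [ 0  0  0  0  -1/2   1 ]
R4 -> -2·R4
  [ 1  0  1  7  1/2  -1 ]
  [ 0  1  0  4    0  -4 ]
  [ 0  0  1  3  3/2   1 ]
  [ 0  0  0  0    1  -2 ]
R3 -> R3 − 3/2·R4
  [ 1  0  1  7  1/2  -1 ]
  [ 0  1  0  4    0  -4 ]
  [ 0  0  1  3    0   4 ]
  [ 0  0  0  0    1  -2 ]
R1 -> R1 − 1/2·R4
  [ 1  0  1  7  0   0 ]
  [ 0  1  0  4  0  -4 ]
  [ 0  0  1  3  0   4 ]
  [ 0  0  0  0  1  -2 ]
R1 -> R1 − R3
  [ 1  0  0  4  0  -4 ]
  [ 0  1  0  4  0  -4 ]
  [ 0  0  1  3  0   4 ]
  [ 0  0  0  0  1  -2 ]
The reduced form has 4 nonzero rows.

rank = 4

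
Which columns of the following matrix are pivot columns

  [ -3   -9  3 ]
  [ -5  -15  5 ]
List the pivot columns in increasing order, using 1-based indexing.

R1 → -1/3·R1
  [  1    3  -1 ]
  [ -5  -15   5 ]
R2 → R2 + 5·R1
  [ 1  3  -1 ]
  [ 0  0   0 ]
Pivot columns are the columns containing a leading 1.

1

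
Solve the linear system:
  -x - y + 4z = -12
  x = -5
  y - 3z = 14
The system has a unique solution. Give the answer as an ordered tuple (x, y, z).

Form the augmented matrix and row-reduce:
  [ -1  -1   4  |  -12 ]
  [  1   0   0  |   -5 ]
  [  0   1  -3  |   14 ]
Multiply R1 by -1.
  [ 1  1  -4  |  12 ]
  [ 1  0   0  |  -5 ]
  [ 0  1  -3  |  14 ]
Subtract R1 from R2.
  [ 1   1  -4  |   12 ]
  [ 0  -1   4  |  -17 ]
  [ 0   1  -3  |   14 ]
Multiply R2 by -1.
  [ 1  1  -4  |  12 ]
  [ 0  1  -4  |  17 ]
  [ 0  1  -3  |  14 ]
Subtract R2 from R3.
  [ 1  1  -4  |  12 ]
  [ 0  1  -4  |  17 ]
  [ 0  0   1  |  -3 ]
Add 4 times R3 to R2.
  [ 1  1  -4  |  12 ]
  [ 0  1   0  |   5 ]
  [ 0  0   1  |  -3 ]
Add 4 times R3 to R1.
  [ 1  1  0  |   0 ]
  [ 0  1  0  |   5 ]
  [ 0  0  1  |  -3 ]
Subtract R2 from R1.
  [ 1  0  0  |  -5 ]
  [ 0  1  0  |   5 ]
  [ 0  0  1  |  -3 ]
Reading off the last column: x = -5, y = 5, z = -3.

(-5, 5, -3)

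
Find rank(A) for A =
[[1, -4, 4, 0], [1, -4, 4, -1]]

R2 -> R2 − R1
R2 -> -1·R2
The reduced form has 2 nonzero rows.

rank = 2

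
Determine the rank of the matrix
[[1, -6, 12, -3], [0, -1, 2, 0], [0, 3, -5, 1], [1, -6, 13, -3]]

rank = 4

ρ4 ← ρ4 − ρ1
ρ2 ← -1·ρ2
ρ3 ← ρ3 − 3·ρ2
ρ4 ← ρ4 − ρ3
ρ4 ← -1·ρ4
ρ3 ← ρ3 − ρ4
ρ1 ← ρ1 + 3·ρ4
ρ2 ← ρ2 + 2·ρ3
ρ1 ← ρ1 − 12·ρ3
ρ1 ← ρ1 + 6·ρ2
The reduced form has 4 nonzero rows.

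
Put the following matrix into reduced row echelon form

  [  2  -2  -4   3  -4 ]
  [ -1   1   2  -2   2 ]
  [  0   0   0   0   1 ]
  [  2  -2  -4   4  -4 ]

[[1, -1, -2, 0, 0], [0, 0, 0, 1, 0], [0, 0, 0, 0, 1], [0, 0, 0, 0, 0]]

R1 -> 1/2·R1
  [  1  -1  -2  3/2  -2 ]
  [ -1   1   2   -2   2 ]
  [  0   0   0    0   1 ]
  [  2  -2  -4    4  -4 ]
R2 -> R2 + R1
  [ 1  -1  -2   3/2  -2 ]
  [ 0   0   0  -1/2   0 ]
  [ 0   0   0     0   1 ]
  [ 2  -2  -4     4  -4 ]
R4 -> R4 − 2·R1
  [ 1  -1  -2   3/2  -2 ]
  [ 0   0   0  -1/2   0 ]
  [ 0   0   0     0   1 ]
  [ 0   0   0     1   0 ]
R2 -> -2·R2
  [ 1  -1  -2  3/2  -2 ]
  [ 0   0   0    1   0 ]
  [ 0   0   0    0   1 ]
  [ 0   0   0    1   0 ]
R4 -> R4 − R2
  [ 1  -1  -2  3/2  -2 ]
  [ 0   0   0    1   0 ]
  [ 0   0   0    0   1 ]
  [ 0   0   0    0   0 ]
R1 -> R1 + 2·R3
  [ 1  -1  -2  3/2  0 ]
  [ 0   0   0    1  0 ]
  [ 0   0   0    0  1 ]
  [ 0   0   0    0  0 ]
R1 -> R1 − 3/2·R2
  [ 1  -1  -2  0  0 ]
  [ 0   0   0  1  0 ]
  [ 0   0   0  0  1 ]
  [ 0   0   0  0  0 ]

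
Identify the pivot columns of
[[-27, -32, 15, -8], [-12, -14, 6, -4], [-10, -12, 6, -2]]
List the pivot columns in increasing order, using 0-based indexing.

ρ1 := -1/27·ρ1
  [   1  32/27  -5/9  8/27 ]
  [ -12    -14     6    -4 ]
  [ -10    -12     6    -2 ]
ρ2 := ρ2 + 12·ρ1
  [   1  32/27  -5/9  8/27 ]
  [   0    2/9  -2/3  -4/9 ]
  [ -10    -12     6    -2 ]
ρ3 := ρ3 + 10·ρ1
  [ 1  32/27  -5/9   8/27 ]
  [ 0    2/9  -2/3   -4/9 ]
  [ 0  -4/27   4/9  26/27 ]
ρ2 := 9/2·ρ2
  [ 1  32/27  -5/9   8/27 ]
  [ 0      1    -3     -2 ]
  [ 0  -4/27   4/9  26/27 ]
ρ3 := ρ3 + 4/27·ρ2
  [ 1  32/27  -5/9  8/27 ]
  [ 0      1    -3    -2 ]
  [ 0      0     0   2/3 ]
ρ3 := 3/2·ρ3
  [ 1  32/27  -5/9  8/27 ]
  [ 0      1    -3    -2 ]
  [ 0      0     0     1 ]
ρ2 := ρ2 + 2·ρ3
  [ 1  32/27  -5/9  8/27 ]
  [ 0      1    -3     0 ]
  [ 0      0     0     1 ]
ρ1 := ρ1 − 8/27·ρ3
  [ 1  32/27  -5/9  0 ]
  [ 0      1    -3  0 ]
  [ 0      0     0  1 ]
ρ1 := ρ1 − 32/27·ρ2
  [ 1  0   3  0 ]
  [ 0  1  -3  0 ]
  [ 0  0   0  1 ]
Pivot columns are the columns containing a leading 1.

0, 1, 3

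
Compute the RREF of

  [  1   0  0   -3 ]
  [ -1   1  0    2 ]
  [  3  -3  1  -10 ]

[[1, 0, 0, -3], [0, 1, 0, -1], [0, 0, 1, -4]]

Add R1 to R2.
  [ 1   0  0   -3 ]
  [ 0   1  0   -1 ]
  [ 3  -3  1  -10 ]
Subtract 3 times R1 from R3.
  [ 1   0  0  -3 ]
  [ 0   1  0  -1 ]
  [ 0  -3  1  -1 ]
Add 3 times R2 to R3.
  [ 1  0  0  -3 ]
  [ 0  1  0  -1 ]
  [ 0  0  1  -4 ]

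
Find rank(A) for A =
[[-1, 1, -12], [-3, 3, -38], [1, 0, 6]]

rank = 3

Multiply r1 by -1.
Add 3 times r1 to r2.
Subtract r1 from r3.
Swap r2 and r3.
Multiply r3 by -1/2.
Add 6 times r3 to r2.
Subtract 12 times r3 from r1.
Add r2 to r1.
The reduced form has 3 nonzero rows.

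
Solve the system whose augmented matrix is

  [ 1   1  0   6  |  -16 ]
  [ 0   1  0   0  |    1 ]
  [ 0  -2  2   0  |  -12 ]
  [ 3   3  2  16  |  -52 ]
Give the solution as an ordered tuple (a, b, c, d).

r4 := r4 − 3·r1
  [ 1   1  0   6  |  -16 ]
  [ 0   1  0   0  |    1 ]
  [ 0  -2  2   0  |  -12 ]
  [ 0   0  2  -2  |   -4 ]
r3 := r3 + 2·r2
  [ 1  1  0   6  |  -16 ]
  [ 0  1  0   0  |    1 ]
  [ 0  0  2   0  |  -10 ]
  [ 0  0  2  -2  |   -4 ]
r3 := 1/2·r3
  [ 1  1  0   6  |  -16 ]
  [ 0  1  0   0  |    1 ]
  [ 0  0  1   0  |   -5 ]
  [ 0  0  2  -2  |   -4 ]
r4 := r4 − 2·r3
  [ 1  1  0   6  |  -16 ]
  [ 0  1  0   0  |    1 ]
  [ 0  0  1   0  |   -5 ]
  [ 0  0  0  -2  |    6 ]
r4 := -1/2·r4
  [ 1  1  0  6  |  -16 ]
  [ 0  1  0  0  |    1 ]
  [ 0  0  1  0  |   -5 ]
  [ 0  0  0  1  |   -3 ]
r1 := r1 − 6·r4
  [ 1  1  0  0  |   2 ]
  [ 0  1  0  0  |   1 ]
  [ 0  0  1  0  |  -5 ]
  [ 0  0  0  1  |  -3 ]
r1 := r1 − r2
  [ 1  0  0  0  |   1 ]
  [ 0  1  0  0  |   1 ]
  [ 0  0  1  0  |  -5 ]
  [ 0  0  0  1  |  -3 ]
Reading off the last column: a = 1, b = 1, c = -5, d = -3.

(1, 1, -5, -3)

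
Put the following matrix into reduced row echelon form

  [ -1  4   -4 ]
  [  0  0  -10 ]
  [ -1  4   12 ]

Multiply R1 by -1.
  [  1  -4    4 ]
  [  0   0  -10 ]
  [ -1   4   12 ]
Add R1 to R3.
  [ 1  -4    4 ]
  [ 0   0  -10 ]
  [ 0   0   16 ]
Multiply R2 by -1/10.
  [ 1  -4   4 ]
  [ 0   0   1 ]
  [ 0   0  16 ]
Subtract 16 times R2 from R3.
  [ 1  -4  4 ]
  [ 0   0  1 ]
  [ 0   0  0 ]
Subtract 4 times R2 from R1.
  [ 1  -4  0 ]
  [ 0   0  1 ]
  [ 0   0  0 ]

[[1, -4, 0], [0, 0, 1], [0, 0, 0]]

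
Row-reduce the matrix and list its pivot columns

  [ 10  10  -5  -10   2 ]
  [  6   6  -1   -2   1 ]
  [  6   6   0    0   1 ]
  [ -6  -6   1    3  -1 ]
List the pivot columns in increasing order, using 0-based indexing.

0, 2, 3, 4

r1 := 1/10·r1
  [  1   1  -1/2  -1  1/5 ]
  [  6   6    -1  -2    1 ]
  [  6   6     0   0    1 ]
  [ -6  -6     1   3   -1 ]
r2 := r2 − 6·r1
  [  1   1  -1/2  -1   1/5 ]
  [  0   0     2   4  -1/5 ]
  [  6   6     0   0     1 ]
  [ -6  -6     1   3    -1 ]
r3 := r3 − 6·r1
  [  1   1  -1/2  -1   1/5 ]
  [  0   0     2   4  -1/5 ]
  [  0   0     3   6  -1/5 ]
  [ -6  -6     1   3    -1 ]
r4 := r4 + 6·r1
  [ 1  1  -1/2  -1   1/5 ]
  [ 0  0     2   4  -1/5 ]
  [ 0  0     3   6  -1/5 ]
  [ 0  0    -2  -3   1/5 ]
r2 := 1/2·r2
  [ 1  1  -1/2  -1    1/5 ]
  [ 0  0     1   2  -1/10 ]
  [ 0  0     3   6   -1/5 ]
  [ 0  0    -2  -3    1/5 ]
r3 := r3 − 3·r2
  [ 1  1  -1/2  -1    1/5 ]
  [ 0  0     1   2  -1/10 ]
  [ 0  0     0   0   1/10 ]
  [ 0  0    -2  -3    1/5 ]
r4 := r4 + 2·r2
  [ 1  1  -1/2  -1    1/5 ]
  [ 0  0     1   2  -1/10 ]
  [ 0  0     0   0   1/10 ]
  [ 0  0     0   1      0 ]
r3 <-> r4
  [ 1  1  -1/2  -1    1/5 ]
  [ 0  0     1   2  -1/10 ]
  [ 0  0     0   1      0 ]
  [ 0  0     0   0   1/10 ]
r4 := 10·r4
  [ 1  1  -1/2  -1    1/5 ]
  [ 0  0     1   2  -1/10 ]
  [ 0  0     0   1      0 ]
  [ 0  0     0   0      1 ]
r2 := r2 + 1/10·r4
  [ 1  1  -1/2  -1  1/5 ]
  [ 0  0     1   2    0 ]
  [ 0  0     0   1    0 ]
  [ 0  0     0   0    1 ]
r1 := r1 − 1/5·r4
  [ 1  1  -1/2  -1  0 ]
  [ 0  0     1   2  0 ]
  [ 0  0     0   1  0 ]
  [ 0  0     0   0  1 ]
r2 := r2 − 2·r3
  [ 1  1  -1/2  -1  0 ]
  [ 0  0     1   0  0 ]
  [ 0  0     0   1  0 ]
  [ 0  0     0   0  1 ]
r1 := r1 + r3
  [ 1  1  -1/2  0  0 ]
  [ 0  0     1  0  0 ]
  [ 0  0     0  1  0 ]
  [ 0  0     0  0  1 ]
r1 := r1 + 1/2·r2
  [ 1  1  0  0  0 ]
  [ 0  0  1  0  0 ]
  [ 0  0  0  1  0 ]
  [ 0  0  0  0  1 ]
Pivot columns are the columns containing a leading 1.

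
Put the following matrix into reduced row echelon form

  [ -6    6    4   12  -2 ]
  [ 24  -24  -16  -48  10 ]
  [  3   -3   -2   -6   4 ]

ρ1 -> -1/6·ρ1
  [  1   -1  -2/3   -2  1/3 ]
  [ 24  -24   -16  -48   10 ]
  [  3   -3    -2   -6    4 ]
ρ2 -> ρ2 − 24·ρ1
  [ 1  -1  -2/3  -2  1/3 ]
  [ 0   0     0   0    2 ]
  [ 3  -3    -2  -6    4 ]
ρ3 -> ρ3 − 3·ρ1
  [ 1  -1  -2/3  -2  1/3 ]
  [ 0   0     0   0    2 ]
  [ 0   0     0   0    3 ]
ρ2 -> 1/2·ρ2
  [ 1  -1  -2/3  -2  1/3 ]
  [ 0   0     0   0    1 ]
  [ 0   0     0   0    3 ]
ρ3 -> ρ3 − 3·ρ2
  [ 1  -1  -2/3  -2  1/3 ]
  [ 0   0     0   0    1 ]
  [ 0   0     0   0    0 ]
ρ1 -> ρ1 − 1/3·ρ2
  [ 1  -1  -2/3  -2  0 ]
  [ 0   0     0   0  1 ]
  [ 0   0     0   0  0 ]

[[1, -1, -2/3, -2, 0], [0, 0, 0, 0, 1], [0, 0, 0, 0, 0]]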